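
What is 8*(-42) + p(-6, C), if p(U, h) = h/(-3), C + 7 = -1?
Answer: -1000/3 ≈ -333.33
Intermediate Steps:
C = -8 (C = -7 - 1 = -8)
p(U, h) = -h/3 (p(U, h) = h*(-⅓) = -h/3)
8*(-42) + p(-6, C) = 8*(-42) - ⅓*(-8) = -336 + 8/3 = -1000/3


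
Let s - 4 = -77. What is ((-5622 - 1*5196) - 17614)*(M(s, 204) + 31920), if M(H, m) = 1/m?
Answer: -46285028548/51 ≈ -9.0755e+8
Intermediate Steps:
s = -73 (s = 4 - 77 = -73)
((-5622 - 1*5196) - 17614)*(M(s, 204) + 31920) = ((-5622 - 1*5196) - 17614)*(1/204 + 31920) = ((-5622 - 5196) - 17614)*(1/204 + 31920) = (-10818 - 17614)*(6511681/204) = -28432*6511681/204 = -46285028548/51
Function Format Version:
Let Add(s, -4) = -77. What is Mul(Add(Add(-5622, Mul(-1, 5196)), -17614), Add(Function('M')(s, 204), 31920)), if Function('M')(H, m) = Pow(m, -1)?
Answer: Rational(-46285028548, 51) ≈ -9.0755e+8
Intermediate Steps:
s = -73 (s = Add(4, -77) = -73)
Mul(Add(Add(-5622, Mul(-1, 5196)), -17614), Add(Function('M')(s, 204), 31920)) = Mul(Add(Add(-5622, Mul(-1, 5196)), -17614), Add(Pow(204, -1), 31920)) = Mul(Add(Add(-5622, -5196), -17614), Add(Rational(1, 204), 31920)) = Mul(Add(-10818, -17614), Rational(6511681, 204)) = Mul(-28432, Rational(6511681, 204)) = Rational(-46285028548, 51)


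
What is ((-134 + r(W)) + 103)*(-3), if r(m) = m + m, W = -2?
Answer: 105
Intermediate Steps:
r(m) = 2*m
((-134 + r(W)) + 103)*(-3) = ((-134 + 2*(-2)) + 103)*(-3) = ((-134 - 4) + 103)*(-3) = (-138 + 103)*(-3) = -35*(-3) = 105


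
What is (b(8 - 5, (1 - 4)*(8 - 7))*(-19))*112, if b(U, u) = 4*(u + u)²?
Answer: -306432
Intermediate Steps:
b(U, u) = 16*u² (b(U, u) = 4*(2*u)² = 4*(4*u²) = 16*u²)
(b(8 - 5, (1 - 4)*(8 - 7))*(-19))*112 = ((16*((1 - 4)*(8 - 7))²)*(-19))*112 = ((16*(-3*1)²)*(-19))*112 = ((16*(-3)²)*(-19))*112 = ((16*9)*(-19))*112 = (144*(-19))*112 = -2736*112 = -306432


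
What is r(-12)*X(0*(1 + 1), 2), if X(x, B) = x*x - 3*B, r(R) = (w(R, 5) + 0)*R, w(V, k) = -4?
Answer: -288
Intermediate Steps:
r(R) = -4*R (r(R) = (-4 + 0)*R = -4*R)
X(x, B) = x² - 3*B
r(-12)*X(0*(1 + 1), 2) = (-4*(-12))*((0*(1 + 1))² - 3*2) = 48*((0*2)² - 6) = 48*(0² - 6) = 48*(0 - 6) = 48*(-6) = -288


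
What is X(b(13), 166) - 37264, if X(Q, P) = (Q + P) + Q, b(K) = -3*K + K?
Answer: -37150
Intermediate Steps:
b(K) = -2*K
X(Q, P) = P + 2*Q (X(Q, P) = (P + Q) + Q = P + 2*Q)
X(b(13), 166) - 37264 = (166 + 2*(-2*13)) - 37264 = (166 + 2*(-26)) - 37264 = (166 - 52) - 37264 = 114 - 37264 = -37150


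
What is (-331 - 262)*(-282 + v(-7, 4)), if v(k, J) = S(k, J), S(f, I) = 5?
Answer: 164261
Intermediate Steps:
v(k, J) = 5
(-331 - 262)*(-282 + v(-7, 4)) = (-331 - 262)*(-282 + 5) = -593*(-277) = 164261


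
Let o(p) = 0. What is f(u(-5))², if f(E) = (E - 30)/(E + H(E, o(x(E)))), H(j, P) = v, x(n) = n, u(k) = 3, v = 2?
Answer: 729/25 ≈ 29.160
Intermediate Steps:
H(j, P) = 2
f(E) = (-30 + E)/(2 + E) (f(E) = (E - 30)/(E + 2) = (-30 + E)/(2 + E))
f(u(-5))² = ((-30 + 3)/(2 + 3))² = (-27/5)² = 729/25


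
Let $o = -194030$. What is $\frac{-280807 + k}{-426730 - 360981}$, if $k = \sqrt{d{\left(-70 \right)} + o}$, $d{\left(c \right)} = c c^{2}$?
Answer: $\frac{280807}{787711} - \frac{9 i \sqrt{6630}}{787711} \approx 0.35648 - 0.00093032 i$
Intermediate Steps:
$d{\left(c \right)} = c^{3}$
$k = 9 i \sqrt{6630}$ ($k = \sqrt{\left(-70\right)^{3} - 194030} = \sqrt{-343000 - 194030} = \sqrt{-537030} = 9 i \sqrt{6630} \approx 732.82 i$)
$\frac{-280807 + k}{-426730 - 360981} = \frac{-280807 + 9 i \sqrt{6630}}{-426730 - 360981} = \frac{-280807 + 9 i \sqrt{6630}}{-787711} = \left(-280807 + 9 i \sqrt{6630}\right) \left(- \frac{1}{787711}\right) = \frac{280807}{787711} - \frac{9 i \sqrt{6630}}{787711}$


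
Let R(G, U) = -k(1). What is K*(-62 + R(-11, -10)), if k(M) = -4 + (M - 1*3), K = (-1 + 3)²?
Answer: -224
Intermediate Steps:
K = 4 (K = 2² = 4)
k(M) = -7 + M (k(M) = -4 + (M - 3) = -4 + (-3 + M) = -7 + M)
R(G, U) = 6 (R(G, U) = -(-7 + 1) = -1*(-6) = 6)
K*(-62 + R(-11, -10)) = 4*(-62 + 6) = 4*(-56) = -224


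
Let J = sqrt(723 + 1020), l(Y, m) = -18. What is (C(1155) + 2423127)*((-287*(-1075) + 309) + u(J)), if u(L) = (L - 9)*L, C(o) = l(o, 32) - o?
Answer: 752203207458 - 21797586*sqrt(1743) ≈ 7.5129e+11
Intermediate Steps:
J = sqrt(1743) ≈ 41.749
C(o) = -18 - o
u(L) = L*(-9 + L) (u(L) = (-9 + L)*L = L*(-9 + L))
(C(1155) + 2423127)*((-287*(-1075) + 309) + u(J)) = ((-18 - 1*1155) + 2423127)*((-287*(-1075) + 309) + sqrt(1743)*(-9 + sqrt(1743))) = ((-18 - 1155) + 2423127)*((308525 + 309) + sqrt(1743)*(-9 + sqrt(1743))) = (-1173 + 2423127)*(308834 + sqrt(1743)*(-9 + sqrt(1743))) = 2421954*(308834 + sqrt(1743)*(-9 + sqrt(1743))) = 747981741636 + 2421954*sqrt(1743)*(-9 + sqrt(1743))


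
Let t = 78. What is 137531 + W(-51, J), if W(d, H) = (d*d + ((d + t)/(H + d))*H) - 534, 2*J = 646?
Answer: 2234081/16 ≈ 1.3963e+5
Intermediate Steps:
J = 323 (J = (½)*646 = 323)
W(d, H) = -534 + d² + H*(78 + d)/(H + d) (W(d, H) = (d*d + ((d + 78)/(H + d))*H) - 534 = (d² + ((78 + d)/(H + d))*H) - 534 = (d² + H*(78 + d)/(H + d)) - 534 = -534 + d² + H*(78 + d)/(H + d))
137531 + W(-51, J) = 137531 + ((-51)³ - 534*(-51) - 456*323 + 323*(-51) + 323*(-51)²)/(323 - 51) = 137531 + (-132651 + 27234 - 147288 - 16473 + 323*2601)/272 = 137531 + (-132651 + 27234 - 147288 - 16473 + 840123)/272 = 137531 + (1/272)*570945 = 137531 + 33585/16 = 2234081/16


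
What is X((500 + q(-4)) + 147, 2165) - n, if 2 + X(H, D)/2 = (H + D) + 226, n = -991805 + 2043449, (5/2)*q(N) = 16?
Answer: -5227796/5 ≈ -1.0456e+6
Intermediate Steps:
q(N) = 32/5 (q(N) = (⅖)*16 = 32/5)
n = 1051644
X(H, D) = 448 + 2*D + 2*H (X(H, D) = -4 + 2*((H + D) + 226) = -4 + 2*((D + H) + 226) = -4 + 2*(226 + D + H) = -4 + (452 + 2*D + 2*H) = 448 + 2*D + 2*H)
X((500 + q(-4)) + 147, 2165) - n = (448 + 2*2165 + 2*((500 + 32/5) + 147)) - 1*1051644 = (448 + 4330 + 2*(2532/5 + 147)) - 1051644 = (448 + 4330 + 2*(3267/5)) - 1051644 = (448 + 4330 + 6534/5) - 1051644 = 30424/5 - 1051644 = -5227796/5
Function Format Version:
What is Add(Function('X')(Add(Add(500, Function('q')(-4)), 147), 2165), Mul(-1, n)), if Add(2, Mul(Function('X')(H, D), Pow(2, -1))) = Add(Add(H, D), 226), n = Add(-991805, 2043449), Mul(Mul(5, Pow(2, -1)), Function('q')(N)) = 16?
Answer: Rational(-5227796, 5) ≈ -1.0456e+6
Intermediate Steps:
Function('q')(N) = Rational(32, 5) (Function('q')(N) = Mul(Rational(2, 5), 16) = Rational(32, 5))
n = 1051644
Function('X')(H, D) = Add(448, Mul(2, D), Mul(2, H)) (Function('X')(H, D) = Add(-4, Mul(2, Add(Add(H, D), 226))) = Add(-4, Mul(2, Add(Add(D, H), 226))) = Add(-4, Mul(2, Add(226, D, H))) = Add(-4, Add(452, Mul(2, D), Mul(2, H))) = Add(448, Mul(2, D), Mul(2, H)))
Add(Function('X')(Add(Add(500, Function('q')(-4)), 147), 2165), Mul(-1, n)) = Add(Add(448, Mul(2, 2165), Mul(2, Add(Add(500, Rational(32, 5)), 147))), Mul(-1, 1051644)) = Add(Add(448, 4330, Mul(2, Add(Rational(2532, 5), 147))), -1051644) = Add(Add(448, 4330, Mul(2, Rational(3267, 5))), -1051644) = Add(Add(448, 4330, Rational(6534, 5)), -1051644) = Add(Rational(30424, 5), -1051644) = Rational(-5227796, 5)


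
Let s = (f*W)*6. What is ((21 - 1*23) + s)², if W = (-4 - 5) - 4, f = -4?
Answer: 96100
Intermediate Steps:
W = -13 (W = -9 - 4 = -13)
s = 312 (s = -4*(-13)*6 = 52*6 = 312)
((21 - 1*23) + s)² = ((21 - 1*23) + 312)² = ((21 - 23) + 312)² = (-2 + 312)² = 310² = 96100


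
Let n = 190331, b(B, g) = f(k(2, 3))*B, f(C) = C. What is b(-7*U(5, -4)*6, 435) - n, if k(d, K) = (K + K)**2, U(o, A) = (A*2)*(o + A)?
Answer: -178235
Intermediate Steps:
U(o, A) = 2*A*(A + o) (U(o, A) = (2*A)*(A + o) = 2*A*(A + o))
k(d, K) = 4*K**2 (k(d, K) = (2*K)**2 = 4*K**2)
b(B, g) = 36*B (b(B, g) = (4*3**2)*B = (4*9)*B = 36*B)
b(-7*U(5, -4)*6, 435) - n = 36*(-14*(-4)*(-4 + 5)*6) - 1*190331 = 36*(-14*(-4)*6) - 190331 = 36*(-7*(-8)*6) - 190331 = 36*(56*6) - 190331 = 36*336 - 190331 = 12096 - 190331 = -178235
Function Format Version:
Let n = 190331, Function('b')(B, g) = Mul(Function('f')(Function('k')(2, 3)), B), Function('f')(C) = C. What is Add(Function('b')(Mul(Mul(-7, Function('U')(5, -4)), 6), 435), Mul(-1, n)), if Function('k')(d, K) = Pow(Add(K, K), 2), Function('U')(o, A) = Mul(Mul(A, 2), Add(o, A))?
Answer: -178235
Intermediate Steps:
Function('U')(o, A) = Mul(2, A, Add(A, o)) (Function('U')(o, A) = Mul(Mul(2, A), Add(A, o)) = Mul(2, A, Add(A, o)))
Function('k')(d, K) = Mul(4, Pow(K, 2)) (Function('k')(d, K) = Pow(Mul(2, K), 2) = Mul(4, Pow(K, 2)))
Function('b')(B, g) = Mul(36, B) (Function('b')(B, g) = Mul(Mul(4, Pow(3, 2)), B) = Mul(Mul(4, 9), B) = Mul(36, B))
Add(Function('b')(Mul(Mul(-7, Function('U')(5, -4)), 6), 435), Mul(-1, n)) = Add(Mul(36, Mul(Mul(-7, Mul(2, -4, Add(-4, 5))), 6)), Mul(-1, 190331)) = Add(Mul(36, Mul(Mul(-7, Mul(2, -4, 1)), 6)), -190331) = Add(Mul(36, Mul(Mul(-7, -8), 6)), -190331) = Add(Mul(36, Mul(56, 6)), -190331) = Add(Mul(36, 336), -190331) = Add(12096, -190331) = -178235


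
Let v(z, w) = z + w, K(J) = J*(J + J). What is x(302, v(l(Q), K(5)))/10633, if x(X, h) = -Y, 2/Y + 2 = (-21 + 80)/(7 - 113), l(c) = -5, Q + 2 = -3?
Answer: 212/2881543 ≈ 7.3572e-5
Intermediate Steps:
Q = -5 (Q = -2 - 3 = -5)
K(J) = 2*J² (K(J) = J*(2*J) = 2*J²)
Y = -212/271 (Y = 2/(-2 + (-21 + 80)/(7 - 113)) = 2/(-2 + 59/(-106)) = 2/(-2 + 59*(-1/106)) = 2/(-2 - 59/106) = 2/(-271/106) = 2*(-106/271) = -212/271 ≈ -0.78229)
v(z, w) = w + z
x(X, h) = 212/271 (x(X, h) = -1*(-212/271) = 212/271)
x(302, v(l(Q), K(5)))/10633 = (212/271)/10633 = (212/271)*(1/10633) = 212/2881543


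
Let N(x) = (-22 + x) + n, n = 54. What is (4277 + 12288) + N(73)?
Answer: 16670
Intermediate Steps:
N(x) = 32 + x (N(x) = (-22 + x) + 54 = 32 + x)
(4277 + 12288) + N(73) = (4277 + 12288) + (32 + 73) = 16565 + 105 = 16670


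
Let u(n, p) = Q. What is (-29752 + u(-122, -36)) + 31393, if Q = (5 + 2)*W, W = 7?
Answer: 1690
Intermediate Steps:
Q = 49 (Q = (5 + 2)*7 = 7*7 = 49)
u(n, p) = 49
(-29752 + u(-122, -36)) + 31393 = (-29752 + 49) + 31393 = -29703 + 31393 = 1690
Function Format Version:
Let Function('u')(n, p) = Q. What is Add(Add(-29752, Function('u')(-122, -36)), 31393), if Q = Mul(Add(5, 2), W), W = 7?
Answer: 1690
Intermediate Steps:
Q = 49 (Q = Mul(Add(5, 2), 7) = Mul(7, 7) = 49)
Function('u')(n, p) = 49
Add(Add(-29752, Function('u')(-122, -36)), 31393) = Add(Add(-29752, 49), 31393) = Add(-29703, 31393) = 1690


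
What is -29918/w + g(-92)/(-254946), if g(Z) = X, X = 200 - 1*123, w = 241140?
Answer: -318585092/2561569935 ≈ -0.12437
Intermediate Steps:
X = 77 (X = 200 - 123 = 77)
g(Z) = 77
-29918/w + g(-92)/(-254946) = -29918/241140 + 77/(-254946) = -29918*1/241140 + 77*(-1/254946) = -14959/120570 - 77/254946 = -318585092/2561569935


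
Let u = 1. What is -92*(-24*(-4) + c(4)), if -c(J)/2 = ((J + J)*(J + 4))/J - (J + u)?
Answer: -6808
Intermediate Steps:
c(J) = -14 - 2*J (c(J) = -2*(((J + J)*(J + 4))/J - (J + 1)) = -2*(((2*J)*(4 + J))/J - (1 + J)) = -2*((2*J*(4 + J))/J + (-1 - J)) = -2*((8 + 2*J) + (-1 - J)) = -2*(7 + J) = -14 - 2*J)
-92*(-24*(-4) + c(4)) = -92*(-24*(-4) + (-14 - 2*4)) = -92*(96 + (-14 - 8)) = -92*(96 - 22) = -92*74 = -6808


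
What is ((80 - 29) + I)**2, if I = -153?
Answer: 10404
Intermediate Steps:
((80 - 29) + I)**2 = ((80 - 29) - 153)**2 = (51 - 153)**2 = (-102)**2 = 10404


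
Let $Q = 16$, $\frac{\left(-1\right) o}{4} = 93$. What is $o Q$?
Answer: $-5952$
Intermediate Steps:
$o = -372$ ($o = \left(-4\right) 93 = -372$)
$o Q = \left(-372\right) 16 = -5952$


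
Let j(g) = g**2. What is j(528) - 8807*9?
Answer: 199521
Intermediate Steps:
j(528) - 8807*9 = 528**2 - 8807*9 = 278784 - 79263 = 199521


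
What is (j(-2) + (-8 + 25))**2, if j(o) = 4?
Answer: 441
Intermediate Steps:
(j(-2) + (-8 + 25))**2 = (4 + (-8 + 25))**2 = (4 + 17)**2 = 21**2 = 441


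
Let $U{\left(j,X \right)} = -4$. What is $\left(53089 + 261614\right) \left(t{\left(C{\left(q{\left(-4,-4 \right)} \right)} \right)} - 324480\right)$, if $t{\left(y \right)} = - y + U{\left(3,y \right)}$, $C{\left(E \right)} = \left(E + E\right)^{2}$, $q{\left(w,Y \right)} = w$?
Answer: $-102136229244$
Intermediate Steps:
$C{\left(E \right)} = 4 E^{2}$ ($C{\left(E \right)} = \left(2 E\right)^{2} = 4 E^{2}$)
$t{\left(y \right)} = -4 - y$ ($t{\left(y \right)} = - y - 4 = -4 - y$)
$\left(53089 + 261614\right) \left(t{\left(C{\left(q{\left(-4,-4 \right)} \right)} \right)} - 324480\right) = \left(53089 + 261614\right) \left(\left(-4 - 4 \left(-4\right)^{2}\right) - 324480\right) = 314703 \left(\left(-4 - 4 \cdot 16\right) - 324480\right) = 314703 \left(\left(-4 - 64\right) - 324480\right) = 314703 \left(-68 - 324480\right) = 314703 \left(-324548\right) = -102136229244$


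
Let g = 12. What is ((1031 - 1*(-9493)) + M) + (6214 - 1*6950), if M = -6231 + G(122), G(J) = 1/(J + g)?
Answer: 476639/134 ≈ 3557.0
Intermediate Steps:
G(J) = 1/(12 + J) (G(J) = 1/(J + 12) = 1/(12 + J))
M = -834953/134 (M = -6231 + 1/(12 + 122) = -6231 + 1/134 = -834953/134 ≈ -6231.0)
((1031 - 1*(-9493)) + M) + (6214 - 1*6950) = ((1031 - 1*(-9493)) - 834953/134) + (6214 - 1*6950) = ((1031 + 9493) - 834953/134) + (6214 - 6950) = (10524 - 834953/134) - 736 = 575263/134 - 736 = 476639/134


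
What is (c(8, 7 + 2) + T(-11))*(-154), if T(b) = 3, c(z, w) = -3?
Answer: 0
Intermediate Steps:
(c(8, 7 + 2) + T(-11))*(-154) = (-3 + 3)*(-154) = 0*(-154) = 0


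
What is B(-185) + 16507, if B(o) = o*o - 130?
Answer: 50602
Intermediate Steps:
B(o) = -130 + o² (B(o) = o² - 130 = -130 + o²)
B(-185) + 16507 = (-130 + (-185)²) + 16507 = (-130 + 34225) + 16507 = 34095 + 16507 = 50602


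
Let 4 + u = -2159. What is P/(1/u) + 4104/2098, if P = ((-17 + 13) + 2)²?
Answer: -9073896/1049 ≈ -8650.0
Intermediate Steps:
u = -2163 (u = -4 - 2159 = -2163)
P = 4 (P = (-4 + 2)² = (-2)² = 4)
P/(1/u) + 4104/2098 = 4/(1/(-2163)) + 4104/2098 = 4/(-1/2163) + 4104*(1/2098) = 4*(-2163) + 2052/1049 = -8652 + 2052/1049 = -9073896/1049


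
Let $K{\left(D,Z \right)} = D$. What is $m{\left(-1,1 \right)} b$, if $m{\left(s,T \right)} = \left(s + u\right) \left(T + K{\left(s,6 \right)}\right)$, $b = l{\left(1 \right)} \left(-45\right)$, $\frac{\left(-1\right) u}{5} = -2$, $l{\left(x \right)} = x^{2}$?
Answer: $0$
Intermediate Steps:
$u = 10$ ($u = \left(-5\right) \left(-2\right) = 10$)
$b = -45$ ($b = 1^{2} \left(-45\right) = 1 \left(-45\right) = -45$)
$m{\left(s,T \right)} = \left(10 + s\right) \left(T + s\right)$ ($m{\left(s,T \right)} = \left(s + 10\right) \left(T + s\right) = \left(10 + s\right) \left(T + s\right)$)
$m{\left(-1,1 \right)} b = \left(\left(-1\right)^{2} + 10 \cdot 1 + 10 \left(-1\right) + 1 \left(-1\right)\right) \left(-45\right) = \left(1 + 10 - 10 - 1\right) \left(-45\right) = 0 \left(-45\right) = 0$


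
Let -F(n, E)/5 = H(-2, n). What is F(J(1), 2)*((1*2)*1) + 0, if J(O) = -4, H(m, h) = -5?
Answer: 50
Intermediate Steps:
F(n, E) = 25 (F(n, E) = -5*(-5) = 25)
F(J(1), 2)*((1*2)*1) + 0 = 25*((1*2)*1) + 0 = 25*(2*1) + 0 = 25*2 + 0 = 50 + 0 = 50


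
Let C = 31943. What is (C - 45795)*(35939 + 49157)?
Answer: -1178749792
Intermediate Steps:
(C - 45795)*(35939 + 49157) = (31943 - 45795)*(35939 + 49157) = -13852*85096 = -1178749792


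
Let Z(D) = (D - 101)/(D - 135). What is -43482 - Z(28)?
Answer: -4652647/107 ≈ -43483.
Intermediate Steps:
Z(D) = (-101 + D)/(-135 + D)
-43482 - Z(28) = -43482 - (-101 + 28)/(-135 + 28) = -43482 - (-73)/(-107) = -43482 - (-1)*(-73)/107 = -43482 - 1*73/107 = -43482 - 73/107 = -4652647/107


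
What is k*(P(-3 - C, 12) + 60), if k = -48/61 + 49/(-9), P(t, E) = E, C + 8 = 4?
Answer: -27368/61 ≈ -448.66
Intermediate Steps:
C = -4 (C = -8 + 4 = -4)
k = -3421/549 (k = -48*1/61 + 49*(-1/9) = -48/61 - 49/9 = -3421/549 ≈ -6.2313)
k*(P(-3 - C, 12) + 60) = -3421*(12 + 60)/549 = -3421/549*72 = -27368/61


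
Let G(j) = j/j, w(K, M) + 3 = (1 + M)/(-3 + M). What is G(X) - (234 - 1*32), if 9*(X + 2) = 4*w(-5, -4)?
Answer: -201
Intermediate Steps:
w(K, M) = -3 + (1 + M)/(-3 + M)
X = -22/7 (X = -2 + (4*(2*(5 - 1*(-4))/(-3 - 4)))/9 = -2 + (4*(2*(5 + 4)/(-7)))/9 = -2 + (4*(2*(-⅐)*9))/9 = -2 + (4*(-18/7))/9 = -2 + (⅑)*(-72/7) = -2 - 8/7 = -22/7 ≈ -3.1429)
G(j) = 1
G(X) - (234 - 1*32) = 1 - (234 - 1*32) = 1 - (234 - 32) = 1 - 1*202 = 1 - 202 = -201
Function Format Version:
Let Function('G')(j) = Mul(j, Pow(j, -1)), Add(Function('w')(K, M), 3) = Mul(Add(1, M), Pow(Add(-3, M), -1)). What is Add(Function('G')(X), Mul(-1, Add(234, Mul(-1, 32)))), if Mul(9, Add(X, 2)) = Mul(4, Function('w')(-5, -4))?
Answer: -201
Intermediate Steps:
Function('w')(K, M) = Add(-3, Mul(Pow(Add(-3, M), -1), Add(1, M))) (Function('w')(K, M) = Add(-3, Mul(Add(1, M), Pow(Add(-3, M), -1))) = Add(-3, Mul(Pow(Add(-3, M), -1), Add(1, M))))
X = Rational(-22, 7) (X = Add(-2, Mul(Rational(1, 9), Mul(4, Mul(2, Pow(Add(-3, -4), -1), Add(5, Mul(-1, -4)))))) = Add(-2, Mul(Rational(1, 9), Mul(4, Mul(2, Pow(-7, -1), Add(5, 4))))) = Add(-2, Mul(Rational(1, 9), Mul(4, Mul(2, Rational(-1, 7), 9)))) = Add(-2, Mul(Rational(1, 9), Mul(4, Rational(-18, 7)))) = Add(-2, Mul(Rational(1, 9), Rational(-72, 7))) = Add(-2, Rational(-8, 7)) = Rational(-22, 7) ≈ -3.1429)
Function('G')(j) = 1
Add(Function('G')(X), Mul(-1, Add(234, Mul(-1, 32)))) = Add(1, Mul(-1, Add(234, Mul(-1, 32)))) = Add(1, Mul(-1, Add(234, -32))) = Add(1, Mul(-1, 202)) = Add(1, -202) = -201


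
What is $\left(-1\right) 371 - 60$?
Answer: $-431$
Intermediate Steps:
$\left(-1\right) 371 - 60 = -371 - 60 = -431$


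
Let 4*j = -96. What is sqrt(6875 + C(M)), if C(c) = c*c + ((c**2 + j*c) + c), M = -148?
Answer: 11*sqrt(447) ≈ 232.57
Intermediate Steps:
j = -24 (j = (1/4)*(-96) = -24)
C(c) = -23*c + 2*c**2 (C(c) = c*c + ((c**2 - 24*c) + c) = c**2 + (c**2 - 23*c) = -23*c + 2*c**2)
sqrt(6875 + C(M)) = sqrt(6875 - 148*(-23 + 2*(-148))) = sqrt(6875 - 148*(-23 - 296)) = sqrt(6875 - 148*(-319)) = sqrt(6875 + 47212) = sqrt(54087) = 11*sqrt(447)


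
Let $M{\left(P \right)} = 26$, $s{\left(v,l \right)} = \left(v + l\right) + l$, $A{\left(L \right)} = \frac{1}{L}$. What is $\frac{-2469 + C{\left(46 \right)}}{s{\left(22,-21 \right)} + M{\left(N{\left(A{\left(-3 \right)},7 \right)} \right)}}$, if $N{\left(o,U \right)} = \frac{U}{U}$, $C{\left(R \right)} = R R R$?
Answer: $\frac{94867}{6} \approx 15811.0$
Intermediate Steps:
$C{\left(R \right)} = R^{3}$ ($C{\left(R \right)} = R^{2} R = R^{3}$)
$s{\left(v,l \right)} = v + 2 l$ ($s{\left(v,l \right)} = \left(l + v\right) + l = v + 2 l$)
$N{\left(o,U \right)} = 1$
$\frac{-2469 + C{\left(46 \right)}}{s{\left(22,-21 \right)} + M{\left(N{\left(A{\left(-3 \right)},7 \right)} \right)}} = \frac{-2469 + 46^{3}}{\left(22 + 2 \left(-21\right)\right) + 26} = \frac{-2469 + 97336}{\left(22 - 42\right) + 26} = \frac{94867}{-20 + 26} = \frac{94867}{6}$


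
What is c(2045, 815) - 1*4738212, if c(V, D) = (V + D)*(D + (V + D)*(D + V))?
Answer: 23391248688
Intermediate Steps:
c(V, D) = (D + V)*(D + (D + V)²) (c(V, D) = (D + V)*(D + (D + V)*(D + V)) = (D + V)*(D + (D + V)²))
c(2045, 815) - 1*4738212 = (815² + 815*2045 + 815*(815 + 2045)² + 2045*(815 + 2045)²) - 1*4738212 = (664225 + 1666675 + 815*2860² + 2045*2860²) - 4738212 = (664225 + 1666675 + 815*8179600 + 2045*8179600) - 4738212 = (664225 + 1666675 + 6666374000 + 16727282000) - 4738212 = 23395986900 - 4738212 = 23391248688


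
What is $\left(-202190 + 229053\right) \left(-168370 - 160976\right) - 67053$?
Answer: $-8847288651$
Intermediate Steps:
$\left(-202190 + 229053\right) \left(-168370 - 160976\right) - 67053 = 26863 \left(-329346\right) - 67053 = -8847221598 - 67053 = -8847288651$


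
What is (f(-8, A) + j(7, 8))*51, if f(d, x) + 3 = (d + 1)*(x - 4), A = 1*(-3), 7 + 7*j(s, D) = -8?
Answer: 15657/7 ≈ 2236.7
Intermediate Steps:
j(s, D) = -15/7 (j(s, D) = -1 + (⅐)*(-8) = -1 - 8/7 = -15/7)
A = -3
f(d, x) = -3 + (1 + d)*(-4 + x) (f(d, x) = -3 + (d + 1)*(x - 4) = -3 + (1 + d)*(-4 + x))
(f(-8, A) + j(7, 8))*51 = ((-7 - 3 - 4*(-8) - 8*(-3)) - 15/7)*51 = ((-7 - 3 + 32 + 24) - 15/7)*51 = (46 - 15/7)*51 = (307/7)*51 = 15657/7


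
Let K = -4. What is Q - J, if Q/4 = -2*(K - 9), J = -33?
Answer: 137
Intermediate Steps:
Q = 104 (Q = 4*(-2*(-4 - 9)) = 4*(-2*(-13)) = 4*26 = 104)
Q - J = 104 - 1*(-33) = 104 + 33 = 137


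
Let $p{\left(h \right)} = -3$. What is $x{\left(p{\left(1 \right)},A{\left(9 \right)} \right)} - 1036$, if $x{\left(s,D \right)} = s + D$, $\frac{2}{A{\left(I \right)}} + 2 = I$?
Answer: $- \frac{7271}{7} \approx -1038.7$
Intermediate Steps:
$A{\left(I \right)} = \frac{2}{-2 + I}$
$x{\left(s,D \right)} = D + s$
$x{\left(p{\left(1 \right)},A{\left(9 \right)} \right)} - 1036 = \left(\frac{2}{-2 + 9} - 3\right) - 1036 = \left(\frac{2}{7} - 3\right) - 1036 = - \frac{19}{7} - 1036 = - \frac{7271}{7}$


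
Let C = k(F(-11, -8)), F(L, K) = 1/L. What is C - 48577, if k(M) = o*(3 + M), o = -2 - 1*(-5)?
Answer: -534251/11 ≈ -48568.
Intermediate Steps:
o = 3 (o = -2 + 5 = 3)
k(M) = 9 + 3*M (k(M) = 3*(3 + M) = 9 + 3*M)
C = 96/11 (C = 9 + 3/(-11) = 9 + 3*(-1/11) = 9 - 3/11 = 96/11 ≈ 8.7273)
C - 48577 = 96/11 - 48577 = -534251/11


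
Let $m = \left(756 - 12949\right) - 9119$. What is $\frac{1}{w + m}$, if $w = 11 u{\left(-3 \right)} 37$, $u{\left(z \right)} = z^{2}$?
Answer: $- \frac{1}{17649} \approx -5.666 \cdot 10^{-5}$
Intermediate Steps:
$m = -21312$ ($m = -12193 - 9119 = -21312$)
$w = 3663$ ($w = 11 \left(-3\right)^{2} \cdot 37 = 11 \cdot 9 \cdot 37 = 99 \cdot 37 = 3663$)
$\frac{1}{w + m} = \frac{1}{3663 - 21312} = \frac{1}{-17649} = - \frac{1}{17649}$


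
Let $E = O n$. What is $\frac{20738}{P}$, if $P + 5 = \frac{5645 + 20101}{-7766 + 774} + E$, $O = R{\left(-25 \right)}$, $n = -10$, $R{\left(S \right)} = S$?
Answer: $\frac{72500048}{843647} \approx 85.937$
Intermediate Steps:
$O = -25$
$E = 250$ ($E = \left(-25\right) \left(-10\right) = 250$)
$P = \frac{843647}{3496}$ ($P = -5 + \left(\frac{5645 + 20101}{-7766 + 774} + 250\right) = -5 + \left(\frac{25746}{-6992} + 250\right) = -5 + \left(25746 \left(- \frac{1}{6992}\right) + 250\right) = -5 + \left(- \frac{12873}{3496} + 250\right) = -5 + \frac{861127}{3496} = \frac{843647}{3496} \approx 241.32$)
$\frac{20738}{P} = \frac{20738}{\frac{843647}{3496}} = 20738 \cdot \frac{3496}{843647} = \frac{72500048}{843647}$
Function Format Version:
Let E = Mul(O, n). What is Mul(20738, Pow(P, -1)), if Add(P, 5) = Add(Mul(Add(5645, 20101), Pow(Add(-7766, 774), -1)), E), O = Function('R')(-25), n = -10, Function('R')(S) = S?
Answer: Rational(72500048, 843647) ≈ 85.937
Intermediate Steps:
O = -25
E = 250 (E = Mul(-25, -10) = 250)
P = Rational(843647, 3496) (P = Add(-5, Add(Mul(Add(5645, 20101), Pow(Add(-7766, 774), -1)), 250)) = Add(-5, Add(Mul(25746, Pow(-6992, -1)), 250)) = Add(-5, Add(Mul(25746, Rational(-1, 6992)), 250)) = Add(-5, Add(Rational(-12873, 3496), 250)) = Add(-5, Rational(861127, 3496)) = Rational(843647, 3496) ≈ 241.32)
Mul(20738, Pow(P, -1)) = Mul(20738, Pow(Rational(843647, 3496), -1)) = Mul(20738, Rational(3496, 843647)) = Rational(72500048, 843647)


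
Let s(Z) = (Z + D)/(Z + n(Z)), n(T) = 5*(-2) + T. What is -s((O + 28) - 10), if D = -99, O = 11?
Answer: 35/24 ≈ 1.4583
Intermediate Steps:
n(T) = -10 + T
s(Z) = (-99 + Z)/(-10 + 2*Z) (s(Z) = (Z - 99)/(Z + (-10 + Z)) = (-99 + Z)/(-10 + 2*Z))
-s((O + 28) - 10) = -(-99 + ((11 + 28) - 10))/(2*(-5 + ((11 + 28) - 10))) = -(-99 + (39 - 10))/(2*(-5 + (39 - 10))) = -(-99 + 29)/(2*(-5 + 29)) = -(-70)/(2*24) = -1*(-35/24) = 35/24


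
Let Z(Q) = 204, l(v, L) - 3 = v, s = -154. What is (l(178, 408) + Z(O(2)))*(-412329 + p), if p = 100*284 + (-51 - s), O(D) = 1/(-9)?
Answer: -147773010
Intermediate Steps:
l(v, L) = 3 + v
O(D) = -⅑
p = 28503 (p = 100*284 + (-51 - 1*(-154)) = 28400 + (-51 + 154) = 28400 + 103 = 28503)
(l(178, 408) + Z(O(2)))*(-412329 + p) = ((3 + 178) + 204)*(-412329 + 28503) = (181 + 204)*(-383826) = 385*(-383826) = -147773010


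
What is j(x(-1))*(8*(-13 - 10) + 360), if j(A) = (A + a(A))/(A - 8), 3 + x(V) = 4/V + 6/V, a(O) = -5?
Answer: 1056/7 ≈ 150.86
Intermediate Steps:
x(V) = -3 + 10/V (x(V) = -3 + (4/V + 6/V) = -3 + 10/V)
j(A) = (-5 + A)/(-8 + A) (j(A) = (A - 5)/(A - 8) = (-5 + A)/(-8 + A))
j(x(-1))*(8*(-13 - 10) + 360) = ((-5 + (-3 + 10/(-1)))/(-8 + (-3 + 10/(-1))))*(8*(-13 - 10) + 360) = ((-5 + (-3 + 10*(-1)))/(-8 + (-3 + 10*(-1))))*(8*(-23) + 360) = ((-5 + (-3 - 10))/(-8 + (-3 - 10)))*(-184 + 360) = ((-5 - 13)/(-8 - 13))*176 = (-18/(-21))*176 = -1/21*(-18)*176 = (6/7)*176 = 1056/7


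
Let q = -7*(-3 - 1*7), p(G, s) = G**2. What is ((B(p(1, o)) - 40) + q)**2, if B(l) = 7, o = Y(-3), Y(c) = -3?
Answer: 1369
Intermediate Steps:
o = -3
q = 70 (q = -7*(-3 - 7) = -7*(-10) = 70)
((B(p(1, o)) - 40) + q)**2 = ((7 - 40) + 70)**2 = (-33 + 70)**2 = 37**2 = 1369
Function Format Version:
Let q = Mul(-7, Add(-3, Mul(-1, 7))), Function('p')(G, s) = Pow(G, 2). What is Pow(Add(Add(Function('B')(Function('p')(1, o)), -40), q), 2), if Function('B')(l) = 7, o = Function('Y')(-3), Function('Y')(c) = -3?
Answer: 1369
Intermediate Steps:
o = -3
q = 70 (q = Mul(-7, Add(-3, -7)) = Mul(-7, -10) = 70)
Pow(Add(Add(Function('B')(Function('p')(1, o)), -40), q), 2) = Pow(Add(Add(7, -40), 70), 2) = Pow(Add(-33, 70), 2) = Pow(37, 2) = 1369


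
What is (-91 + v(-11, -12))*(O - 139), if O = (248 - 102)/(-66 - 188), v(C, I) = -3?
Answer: 1666244/127 ≈ 13120.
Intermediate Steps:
O = -73/127 (O = 146/(-254) = 146*(-1/254) = -73/127 ≈ -0.57480)
(-91 + v(-11, -12))*(O - 139) = (-91 - 3)*(-73/127 - 139) = -94*(-17726/127) = 1666244/127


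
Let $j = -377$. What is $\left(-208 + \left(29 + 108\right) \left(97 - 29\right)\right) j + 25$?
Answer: $-3433691$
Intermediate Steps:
$\left(-208 + \left(29 + 108\right) \left(97 - 29\right)\right) j + 25 = \left(-208 + \left(29 + 108\right) \left(97 - 29\right)\right) \left(-377\right) + 25 = \left(-208 + 137 \cdot 68\right) \left(-377\right) + 25 = \left(-208 + 9316\right) \left(-377\right) + 25 = 9108 \left(-377\right) + 25 = -3433716 + 25 = -3433691$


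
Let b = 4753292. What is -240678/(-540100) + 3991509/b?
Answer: 824956705719/641813252300 ≈ 1.2854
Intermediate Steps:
-240678/(-540100) + 3991509/b = -240678/(-540100) + 3991509/4753292 = -240678*(-1/540100) + 3991509*(1/4753292) = 120339/270050 + 3991509/4753292 = 824956705719/641813252300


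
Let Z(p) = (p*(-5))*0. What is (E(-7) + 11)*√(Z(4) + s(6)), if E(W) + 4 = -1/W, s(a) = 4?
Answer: 100/7 ≈ 14.286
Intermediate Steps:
Z(p) = 0 (Z(p) = -5*p*0 = 0)
E(W) = -4 - 1/W
(E(-7) + 11)*√(Z(4) + s(6)) = ((-4 - 1/(-7)) + 11)*√(0 + 4) = ((-4 - 1*(-⅐)) + 11)*√4 = ((-4 + ⅐) + 11)*2 = (-27/7 + 11)*2 = (50/7)*2 = 100/7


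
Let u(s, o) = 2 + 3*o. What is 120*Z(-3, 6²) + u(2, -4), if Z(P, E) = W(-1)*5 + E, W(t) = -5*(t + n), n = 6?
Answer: -10690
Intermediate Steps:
W(t) = -30 - 5*t (W(t) = -5*(t + 6) = -5*(6 + t) = -30 - 5*t)
Z(P, E) = -125 + E (Z(P, E) = (-30 - 5*(-1))*5 + E = (-30 + 5)*5 + E = -25*5 + E = -125 + E)
120*Z(-3, 6²) + u(2, -4) = 120*(-125 + 6²) + (2 + 3*(-4)) = 120*(-125 + 36) + (2 - 12) = 120*(-89) - 10 = -10680 - 10 = -10690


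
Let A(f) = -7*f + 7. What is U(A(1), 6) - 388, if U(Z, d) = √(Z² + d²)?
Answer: -382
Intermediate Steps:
A(f) = 7 - 7*f
U(A(1), 6) - 388 = √((7 - 7*1)² + 6²) - 388 = √((7 - 7)² + 36) - 388 = √(0² + 36) - 388 = √(0 + 36) - 388 = √36 - 388 = 6 - 388 = -382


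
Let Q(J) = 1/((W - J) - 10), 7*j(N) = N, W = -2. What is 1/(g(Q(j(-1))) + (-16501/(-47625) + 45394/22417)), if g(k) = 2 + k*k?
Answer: 7354762706625/32203354523338 ≈ 0.22838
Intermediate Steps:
j(N) = N/7
Q(J) = 1/(-12 - J) (Q(J) = 1/((-2 - J) - 10) = 1/(-12 - J))
g(k) = 2 + k²
1/(g(Q(j(-1))) + (-16501/(-47625) + 45394/22417)) = 1/((2 + (-1/(12 + (⅐)*(-1)))²) + (-16501/(-47625) + 45394/22417)) = 1/((2 + (-1/(12 - ⅐))²) + (-16501*(-1/47625) + 45394*(1/22417))) = 1/((2 + (-1/83/7)²) + (16501/47625 + 45394/22417)) = 1/((2 + (-1*7/83)²) + 2531792167/1067609625) = 1/((2 + (-7/83)²) + 2531792167/1067609625) = 1/((2 + 49/6889) + 2531792167/1067609625) = 1/(13827/6889 + 2531792167/1067609625) = 1/(32203354523338/7354762706625) = 7354762706625/32203354523338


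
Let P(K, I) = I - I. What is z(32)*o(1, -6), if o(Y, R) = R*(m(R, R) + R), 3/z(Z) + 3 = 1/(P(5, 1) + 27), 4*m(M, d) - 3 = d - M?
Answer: -5103/160 ≈ -31.894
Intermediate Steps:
P(K, I) = 0
m(M, d) = ¾ - M/4 + d/4 (m(M, d) = ¾ + (d - M)/4 = ¾ + (-M/4 + d/4) = ¾ - M/4 + d/4)
z(Z) = -81/80 (z(Z) = 3/(-3 + 1/(0 + 27)) = 3/(-3 + 1/27) = 3/(-80/27) = 3*(-27/80) = -81/80)
o(Y, R) = R*(¾ + R) (o(Y, R) = R*((¾ - R/4 + R/4) + R) = R*(¾ + R))
z(32)*o(1, -6) = -81*(-6)*(3 + 4*(-6))/320 = -81*(-6)*(3 - 24)/320 = -81*(-6)*(-21)/320 = -81/80*63/2 = -5103/160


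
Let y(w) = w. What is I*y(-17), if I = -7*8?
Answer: 952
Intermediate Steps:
I = -56
I*y(-17) = -56*(-17) = 952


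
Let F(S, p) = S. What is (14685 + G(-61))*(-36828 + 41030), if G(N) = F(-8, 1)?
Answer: 61672754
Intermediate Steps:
G(N) = -8
(14685 + G(-61))*(-36828 + 41030) = (14685 - 8)*(-36828 + 41030) = 14677*4202 = 61672754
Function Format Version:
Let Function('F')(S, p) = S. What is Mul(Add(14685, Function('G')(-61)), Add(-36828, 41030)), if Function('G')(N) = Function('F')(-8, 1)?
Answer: 61672754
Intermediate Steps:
Function('G')(N) = -8
Mul(Add(14685, Function('G')(-61)), Add(-36828, 41030)) = Mul(Add(14685, -8), Add(-36828, 41030)) = Mul(14677, 4202) = 61672754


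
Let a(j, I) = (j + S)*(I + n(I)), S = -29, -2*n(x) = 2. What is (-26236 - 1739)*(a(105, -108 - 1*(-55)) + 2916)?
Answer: 33234300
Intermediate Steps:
n(x) = -1 (n(x) = -½*2 = -1)
a(j, I) = (-1 + I)*(-29 + j) (a(j, I) = (j - 29)*(I - 1) = (-29 + j)*(-1 + I) = (-1 + I)*(-29 + j))
(-26236 - 1739)*(a(105, -108 - 1*(-55)) + 2916) = (-26236 - 1739)*((29 - 1*105 - 29*(-108 - 1*(-55)) + (-108 - 1*(-55))*105) + 2916) = -27975*((29 - 105 - 29*(-108 + 55) + (-108 + 55)*105) + 2916) = -27975*((29 - 105 - 29*(-53) - 53*105) + 2916) = -27975*((29 - 105 + 1537 - 5565) + 2916) = -27975*(-4104 + 2916) = -27975*(-1188) = 33234300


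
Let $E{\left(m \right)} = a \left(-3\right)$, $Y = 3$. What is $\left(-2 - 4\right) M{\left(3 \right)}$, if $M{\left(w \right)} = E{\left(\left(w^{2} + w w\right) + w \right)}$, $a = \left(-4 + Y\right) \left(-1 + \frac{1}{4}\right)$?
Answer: $\frac{27}{2} \approx 13.5$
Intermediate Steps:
$a = \frac{3}{4}$ ($a = \left(-4 + 3\right) \left(-1 + \frac{1}{4}\right) = - (-1 + \frac{1}{4}) = \left(-1\right) \left(- \frac{3}{4}\right) = \frac{3}{4} \approx 0.75$)
$E{\left(m \right)} = - \frac{9}{4}$ ($E{\left(m \right)} = \frac{3}{4} \left(-3\right) = - \frac{9}{4}$)
$M{\left(w \right)} = - \frac{9}{4}$
$\left(-2 - 4\right) M{\left(3 \right)} = \left(-2 - 4\right) \left(- \frac{9}{4}\right) = \left(-6\right) \left(- \frac{9}{4}\right) = \frac{27}{2}$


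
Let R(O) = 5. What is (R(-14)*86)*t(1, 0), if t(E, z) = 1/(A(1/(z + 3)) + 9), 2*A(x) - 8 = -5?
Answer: 860/21 ≈ 40.952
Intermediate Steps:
A(x) = 3/2 (A(x) = 4 + (½)*(-5) = 4 - 5/2 = 3/2)
t(E, z) = 2/21 (t(E, z) = 1/(3/2 + 9) = 1/(21/2) = 2/21)
(R(-14)*86)*t(1, 0) = (5*86)*(2/21) = 430*(2/21) = 860/21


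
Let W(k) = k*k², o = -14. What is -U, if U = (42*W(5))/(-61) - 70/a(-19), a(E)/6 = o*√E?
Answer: 5250/61 + 5*I*√19/114 ≈ 86.066 + 0.19118*I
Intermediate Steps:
a(E) = -84*√E (a(E) = 6*(-14*√E) = -84*√E)
W(k) = k³
U = -5250/61 - 5*I*√19/114 (U = (42*5³)/(-61) - 70*I*√19/1596 = (42*125)*(-1/61) - 70*I*√19/1596 = 5250*(-1/61) - 70*I*√19/1596 = -5250/61 - 5*I*√19/114 ≈ -86.066 - 0.19118*I)
-U = -(-5250/61 - 5*I*√19/114) = 5250/61 + 5*I*√19/114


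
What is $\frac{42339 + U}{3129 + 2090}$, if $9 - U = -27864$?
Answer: $\frac{70212}{5219} \approx 13.453$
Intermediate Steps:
$U = 27873$ ($U = 9 - -27864 = 9 + 27864 = 27873$)
$\frac{42339 + U}{3129 + 2090} = \frac{42339 + 27873}{3129 + 2090} = \frac{70212}{5219}$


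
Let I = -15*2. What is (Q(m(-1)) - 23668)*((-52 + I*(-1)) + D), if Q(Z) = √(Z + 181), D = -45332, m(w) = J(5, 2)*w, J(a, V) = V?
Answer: 1073438472 - 45354*√179 ≈ 1.0728e+9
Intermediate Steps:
m(w) = 2*w
Q(Z) = √(181 + Z)
I = -30
(Q(m(-1)) - 23668)*((-52 + I*(-1)) + D) = (√(181 + 2*(-1)) - 23668)*((-52 - 30*(-1)) - 45332) = (√(181 - 2) - 23668)*((-52 + 30) - 45332) = (√179 - 23668)*(-22 - 45332) = (-23668 + √179)*(-45354) = 1073438472 - 45354*√179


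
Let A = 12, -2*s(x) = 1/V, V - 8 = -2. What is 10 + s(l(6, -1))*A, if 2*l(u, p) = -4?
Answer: 9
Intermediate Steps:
V = 6 (V = 8 - 2 = 6)
l(u, p) = -2 (l(u, p) = (½)*(-4) = -2)
s(x) = -1/12 (s(x) = -½/6 = -½*⅙ = -1/12)
10 + s(l(6, -1))*A = 10 - 1/12*12 = 10 - 1 = 9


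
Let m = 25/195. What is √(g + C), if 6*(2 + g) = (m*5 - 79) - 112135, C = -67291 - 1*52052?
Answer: I*√839879326/78 ≈ 371.55*I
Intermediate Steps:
m = 5/39 (m = 25*(1/195) = 5/39 ≈ 0.12821)
C = -119343 (C = -67291 - 52052 = -119343)
g = -4376789/234 (g = -2 + (((5/39)*5 - 79) - 112135)/6 = -2 + ((25/39 - 79) - 112135)/6 = -2 + (-3056/39 - 112135)/6 = -2 + (⅙)*(-4376321/39) = -2 - 4376321/234 = -4376789/234 ≈ -18704.)
√(g + C) = √(-4376789/234 - 119343) = √(-32303051/234) = I*√839879326/78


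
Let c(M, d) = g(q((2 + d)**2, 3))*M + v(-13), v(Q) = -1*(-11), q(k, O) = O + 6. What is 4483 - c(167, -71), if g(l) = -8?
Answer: 5808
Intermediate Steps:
q(k, O) = 6 + O
v(Q) = 11
c(M, d) = 11 - 8*M (c(M, d) = -8*M + 11 = 11 - 8*M)
4483 - c(167, -71) = 4483 - (11 - 8*167) = 4483 - (11 - 1336) = 4483 - 1*(-1325) = 4483 + 1325 = 5808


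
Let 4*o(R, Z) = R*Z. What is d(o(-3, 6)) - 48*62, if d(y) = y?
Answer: -5961/2 ≈ -2980.5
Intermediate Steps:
o(R, Z) = R*Z/4 (o(R, Z) = (R*Z)/4 = R*Z/4)
d(o(-3, 6)) - 48*62 = (¼)*(-3)*6 - 48*62 = -9/2 - 2976 = -5961/2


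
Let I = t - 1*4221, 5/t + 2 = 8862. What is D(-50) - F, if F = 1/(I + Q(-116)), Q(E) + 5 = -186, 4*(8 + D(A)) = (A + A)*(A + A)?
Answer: 19482614768/7818063 ≈ 2492.0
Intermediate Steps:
D(A) = -8 + A**2 (D(A) = -8 + ((A + A)*(A + A))/4 = -8 + ((2*A)*(2*A))/4 = -8 + (4*A**2)/4 = -8 + A**2)
t = 1/1772 (t = 5/(-2 + 8862) = 5/8860 = 5*(1/8860) = 1/1772 ≈ 0.00056433)
Q(E) = -191 (Q(E) = -5 - 186 = -191)
I = -7479611/1772 (I = 1/1772 - 1*4221 = 1/1772 - 4221 = -7479611/1772 ≈ -4221.0)
F = -1772/7818063 (F = 1/(-7479611/1772 - 191) = 1/(-7818063/1772) = -1772/7818063 ≈ -0.00022665)
D(-50) - F = (-8 + (-50)**2) - 1*(-1772/7818063) = (-8 + 2500) + 1772/7818063 = 2492 + 1772/7818063 = 19482614768/7818063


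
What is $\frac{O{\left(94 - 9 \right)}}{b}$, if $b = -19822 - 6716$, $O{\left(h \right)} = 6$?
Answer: $- \frac{1}{4423} \approx -0.00022609$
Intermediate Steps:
$b = -26538$ ($b = -19822 - 6716 = -26538$)
$\frac{O{\left(94 - 9 \right)}}{b} = \frac{6}{-26538} = 6 \left(- \frac{1}{26538}\right) = - \frac{1}{4423}$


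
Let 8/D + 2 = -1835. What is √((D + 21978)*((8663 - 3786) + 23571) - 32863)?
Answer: √2109770945275081/1837 ≈ 25004.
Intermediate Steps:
D = -8/1837 (D = 8/(-2 - 1835) = 8/(-1837) = 8*(-1/1837) = -8/1837 ≈ -0.0043549)
√((D + 21978)*((8663 - 3786) + 23571) - 32863) = √((-8/1837 + 21978)*((8663 - 3786) + 23571) - 32863) = √(40373578*(4877 + 23571)/1837 - 32863) = √((40373578/1837)*28448 - 32863) = √(1148547546944/1837 - 32863) = √(1148487177613/1837) = √2109770945275081/1837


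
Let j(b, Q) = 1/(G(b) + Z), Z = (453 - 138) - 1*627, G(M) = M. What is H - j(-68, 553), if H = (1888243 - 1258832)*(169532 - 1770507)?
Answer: -382915084775499/380 ≈ -1.0077e+12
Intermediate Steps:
Z = -312 (Z = 315 - 627 = -312)
j(b, Q) = 1/(-312 + b) (j(b, Q) = 1/(b - 312) = 1/(-312 + b))
H = -1007671275725 (H = 629411*(-1600975) = -1007671275725)
H - j(-68, 553) = -1007671275725 - 1/(-312 - 68) = -1007671275725 - 1/(-380) = -1007671275725 - 1*(-1/380) = -1007671275725 + 1/380 = -382915084775499/380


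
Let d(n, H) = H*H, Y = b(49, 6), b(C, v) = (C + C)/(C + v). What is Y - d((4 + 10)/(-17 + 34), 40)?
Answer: -87902/55 ≈ -1598.2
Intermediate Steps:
b(C, v) = 2*C/(C + v) (b(C, v) = (2*C)/(C + v) = 2*C/(C + v))
Y = 98/55 (Y = 2*49/(49 + 6) = 2*49/55 = 2*49*(1/55) = 98/55 ≈ 1.7818)
d(n, H) = H²
Y - d((4 + 10)/(-17 + 34), 40) = 98/55 - 1*40² = 98/55 - 1*1600 = 98/55 - 1600 = -87902/55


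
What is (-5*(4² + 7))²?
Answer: 13225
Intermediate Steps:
(-5*(4² + 7))² = (-5*(16 + 7))² = (-5*23)² = (-115)² = 13225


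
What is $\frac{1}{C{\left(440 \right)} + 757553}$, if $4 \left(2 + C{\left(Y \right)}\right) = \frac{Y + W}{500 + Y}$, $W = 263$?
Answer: $\frac{3760}{2848392463} \approx 1.32 \cdot 10^{-6}$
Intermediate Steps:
$C{\left(Y \right)} = -2 + \frac{263 + Y}{4 \left(500 + Y\right)}$ ($C{\left(Y \right)} = -2 + \frac{\left(Y + 263\right) \frac{1}{500 + Y}}{4} = -2 + \frac{\left(263 + Y\right) \frac{1}{500 + Y}}{4} = -2 + \frac{\frac{1}{500 + Y} \left(263 + Y\right)}{4} = -2 + \frac{263 + Y}{4 \left(500 + Y\right)}$)
$\frac{1}{C{\left(440 \right)} + 757553} = \frac{1}{\frac{-3737 - 3080}{4 \left(500 + 440\right)} + 757553} = \frac{1}{\frac{-3737 - 3080}{4 \cdot 940} + 757553} = \frac{1}{\frac{1}{4} \cdot \frac{1}{940} \left(-6817\right) + 757553} = \frac{1}{- \frac{6817}{3760} + 757553} = \frac{1}{\frac{2848392463}{3760}} = \frac{3760}{2848392463}$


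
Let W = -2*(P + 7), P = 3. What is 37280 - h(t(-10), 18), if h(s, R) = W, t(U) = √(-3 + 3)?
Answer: 37300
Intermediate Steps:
t(U) = 0 (t(U) = √0 = 0)
W = -20 (W = -2*(3 + 7) = -2*10 = -20)
h(s, R) = -20
37280 - h(t(-10), 18) = 37280 - 1*(-20) = 37280 + 20 = 37300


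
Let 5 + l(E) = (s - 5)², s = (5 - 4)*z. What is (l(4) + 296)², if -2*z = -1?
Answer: 1550025/16 ≈ 96877.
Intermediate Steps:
z = ½ (z = -½*(-1) = ½ ≈ 0.50000)
s = ½ (s = (5 - 4)*(½) = 1*(½) = ½ ≈ 0.50000)
l(E) = 61/4 (l(E) = -5 + (½ - 5)² = -5 + (-9/2)² = -5 + 81/4 = 61/4)
(l(4) + 296)² = (61/4 + 296)² = (1245/4)² = 1550025/16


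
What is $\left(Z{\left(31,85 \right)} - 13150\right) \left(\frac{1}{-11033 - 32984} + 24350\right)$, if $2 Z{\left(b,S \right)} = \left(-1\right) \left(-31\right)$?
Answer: $- \frac{28155480626281}{88034} \approx -3.1982 \cdot 10^{8}$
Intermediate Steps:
$Z{\left(b,S \right)} = \frac{31}{2}$ ($Z{\left(b,S \right)} = \frac{\left(-1\right) \left(-31\right)}{2} = \frac{1}{2} \cdot 31 = \frac{31}{2}$)
$\left(Z{\left(31,85 \right)} - 13150\right) \left(\frac{1}{-11033 - 32984} + 24350\right) = \left(\frac{31}{2} - 13150\right) \left(\frac{1}{-11033 - 32984} + 24350\right) = - \frac{26269 \left(\frac{1}{-44017} + 24350\right)}{2} = - \frac{26269 \left(- \frac{1}{44017} + 24350\right)}{2} = \left(- \frac{26269}{2}\right) \frac{1071813949}{44017} = - \frac{28155480626281}{88034}$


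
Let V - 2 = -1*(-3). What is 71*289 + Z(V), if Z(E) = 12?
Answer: 20531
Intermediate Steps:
V = 5 (V = 2 - 1*(-3) = 2 + 3 = 5)
71*289 + Z(V) = 71*289 + 12 = 20519 + 12 = 20531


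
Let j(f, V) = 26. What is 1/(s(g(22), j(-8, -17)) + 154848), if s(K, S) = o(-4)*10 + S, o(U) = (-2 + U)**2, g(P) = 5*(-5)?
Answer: 1/155234 ≈ 6.4419e-6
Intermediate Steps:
g(P) = -25
s(K, S) = 360 + S (s(K, S) = (-2 - 4)**2*10 + S = (-6)**2*10 + S = 36*10 + S = 360 + S)
1/(s(g(22), j(-8, -17)) + 154848) = 1/((360 + 26) + 154848) = 1/(386 + 154848) = 1/155234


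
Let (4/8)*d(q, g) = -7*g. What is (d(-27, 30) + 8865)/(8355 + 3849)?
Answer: 2815/4068 ≈ 0.69199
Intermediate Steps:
d(q, g) = -14*g (d(q, g) = 2*(-7*g) = -14*g)
(d(-27, 30) + 8865)/(8355 + 3849) = (-14*30 + 8865)/(8355 + 3849) = (-420 + 8865)/12204 = 8445*(1/12204) = 2815/4068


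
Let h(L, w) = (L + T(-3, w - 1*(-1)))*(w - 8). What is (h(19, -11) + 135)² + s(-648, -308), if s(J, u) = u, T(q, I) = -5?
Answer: 16853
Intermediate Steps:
h(L, w) = (-8 + w)*(-5 + L) (h(L, w) = (L - 5)*(w - 8) = (-5 + L)*(-8 + w) = (-8 + w)*(-5 + L))
(h(19, -11) + 135)² + s(-648, -308) = ((40 - 8*19 - 5*(-11) + 19*(-11)) + 135)² - 308 = ((40 - 152 + 55 - 209) + 135)² - 308 = (-266 + 135)² - 308 = (-131)² - 308 = 17161 - 308 = 16853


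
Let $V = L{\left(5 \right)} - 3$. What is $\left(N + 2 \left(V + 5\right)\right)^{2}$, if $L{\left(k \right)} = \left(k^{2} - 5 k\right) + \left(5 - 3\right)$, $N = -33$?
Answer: $625$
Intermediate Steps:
$L{\left(k \right)} = 2 + k^{2} - 5 k$ ($L{\left(k \right)} = \left(k^{2} - 5 k\right) + 2 = 2 + k^{2} - 5 k$)
$V = -1$ ($V = \left(2 + 5^{2} - 25\right) - 3 = \left(2 + 25 - 25\right) - 3 = 2 - 3 = -1$)
$\left(N + 2 \left(V + 5\right)\right)^{2} = \left(-33 + 2 \left(-1 + 5\right)\right)^{2} = \left(-33 + 2 \cdot 4\right)^{2} = \left(-33 + 8\right)^{2} = \left(-25\right)^{2} = 625$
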